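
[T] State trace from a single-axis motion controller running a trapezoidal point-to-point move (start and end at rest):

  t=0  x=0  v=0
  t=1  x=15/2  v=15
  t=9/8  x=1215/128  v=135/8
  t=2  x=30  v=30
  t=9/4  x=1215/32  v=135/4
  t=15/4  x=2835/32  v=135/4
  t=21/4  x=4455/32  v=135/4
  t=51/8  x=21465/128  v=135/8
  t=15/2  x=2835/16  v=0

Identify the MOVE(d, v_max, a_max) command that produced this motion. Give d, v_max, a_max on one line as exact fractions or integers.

final state: t=15/2, x=2835/16, v=0 → d = 2835/16
a_max = (15−0)/(1−0) = 15
max v = 135/4 over t∈[9/4,21/4] → v_max = 135/4
check: 135/4·(9/4+3) = 2835/16 ✓

d=2835/16 v_max=135/4 a_max=15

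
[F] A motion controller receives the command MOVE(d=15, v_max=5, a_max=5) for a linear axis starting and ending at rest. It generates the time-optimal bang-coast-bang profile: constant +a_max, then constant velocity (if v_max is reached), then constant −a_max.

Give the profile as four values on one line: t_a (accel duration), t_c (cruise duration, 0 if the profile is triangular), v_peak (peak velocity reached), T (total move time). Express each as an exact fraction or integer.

(v_max)²/a_max = 5²/5 = 5
15 ≥ 5 ⇒ cruise phase
t_a = 5/5 = 1; v_peak = 5
d_cruise = 15 − 5 = 10; t_c = 10/5 = 2
T = 2·1 + 2 = 4

t_a=1 t_c=2 v_peak=5 T=4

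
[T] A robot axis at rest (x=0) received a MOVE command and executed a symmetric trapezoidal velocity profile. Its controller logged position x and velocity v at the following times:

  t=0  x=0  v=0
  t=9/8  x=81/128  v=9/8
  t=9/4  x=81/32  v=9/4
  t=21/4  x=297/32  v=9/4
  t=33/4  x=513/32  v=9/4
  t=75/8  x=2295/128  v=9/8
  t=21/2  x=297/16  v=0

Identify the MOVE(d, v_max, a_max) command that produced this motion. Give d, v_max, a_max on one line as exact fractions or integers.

final state: t=21/2, x=297/16, v=0 → d = 297/16
a_max = (9/8−0)/(9/8−0) = 1
max v = 9/4 over t∈[9/4,33/4] → v_max = 9/4
check: 9/4·(9/4+6) = 297/16 ✓

d=297/16 v_max=9/4 a_max=1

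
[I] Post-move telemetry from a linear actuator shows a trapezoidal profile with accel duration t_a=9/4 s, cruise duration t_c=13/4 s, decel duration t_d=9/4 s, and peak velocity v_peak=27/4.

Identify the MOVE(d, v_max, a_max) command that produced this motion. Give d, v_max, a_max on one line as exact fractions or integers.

d=297/8 v_max=27/4 a_max=3

a_max = (27/4)/(9/4) = 3
d_a = ½·27/4·9/4 = 243/32; d_c = 27/4·13/4 = 351/16
d = 2·243/32 + 351/16 = 297/8
t_c = 13/4 > 0 so v_max = 27/4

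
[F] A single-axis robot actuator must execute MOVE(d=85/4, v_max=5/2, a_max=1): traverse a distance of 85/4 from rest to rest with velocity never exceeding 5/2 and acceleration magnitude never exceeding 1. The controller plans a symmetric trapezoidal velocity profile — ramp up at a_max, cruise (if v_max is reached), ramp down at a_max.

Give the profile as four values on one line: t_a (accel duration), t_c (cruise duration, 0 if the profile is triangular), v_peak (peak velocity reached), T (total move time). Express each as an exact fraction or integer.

vₘ²/aₘ = (5/2)²/1 = 25/4
85/4 ≥ 25/4 so v_max reached
t_a = (5/2)/1 = 5/2; v_peak = 5/2
d_cruise = 85/4 − 25/4 = 15; t_c = 15/(5/2) = 6
T = 2·5/2 + 6 = 11

t_a=5/2 t_c=6 v_peak=5/2 T=11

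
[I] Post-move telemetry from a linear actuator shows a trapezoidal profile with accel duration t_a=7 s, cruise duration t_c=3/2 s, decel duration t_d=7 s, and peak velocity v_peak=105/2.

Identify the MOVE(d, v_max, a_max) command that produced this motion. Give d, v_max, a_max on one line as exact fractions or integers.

d=1785/4 v_max=105/2 a_max=15/2

a_max = (105/2)/7 = 15/2
d_a = ½·105/2·7 = 735/4; d_c = 105/2·3/2 = 315/4
d = 2·735/4 + 315/4 = 1785/4
t_c = 3/2 > 0 ⇒ limit active, v_max = 105/2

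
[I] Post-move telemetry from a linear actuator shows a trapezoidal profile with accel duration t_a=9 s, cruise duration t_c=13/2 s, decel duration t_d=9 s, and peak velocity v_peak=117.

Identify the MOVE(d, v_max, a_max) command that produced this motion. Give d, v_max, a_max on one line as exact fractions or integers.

a_max = 117/9 = 13
d_a = ½·117·9 = 1053/2; d_c = 117·13/2 = 1521/2
d = 2·1053/2 + 1521/2 = 3627/2
t_c = 13/2 > 0 → v_max = v_peak = 117

d=3627/2 v_max=117 a_max=13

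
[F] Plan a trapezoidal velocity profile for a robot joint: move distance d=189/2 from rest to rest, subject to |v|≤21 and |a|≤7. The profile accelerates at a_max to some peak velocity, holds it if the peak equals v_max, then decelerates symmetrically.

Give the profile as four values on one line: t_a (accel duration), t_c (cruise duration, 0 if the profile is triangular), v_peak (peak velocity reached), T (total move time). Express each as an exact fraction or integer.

v_max²/a_max = 21²/7 = 63
189/2 ≥ 63 so v_max reached
t_a = 21/7 = 3; v_peak = 21
d_cruise = 189/2 − 63 = 63/2; t_c = (63/2)/21 = 3/2
T = 2·3 + 3/2 = 15/2

t_a=3 t_c=3/2 v_peak=21 T=15/2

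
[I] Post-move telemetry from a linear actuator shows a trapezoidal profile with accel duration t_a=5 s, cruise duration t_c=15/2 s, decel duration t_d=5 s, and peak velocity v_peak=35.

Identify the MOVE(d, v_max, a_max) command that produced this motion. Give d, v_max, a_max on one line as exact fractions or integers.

d=875/2 v_max=35 a_max=7

a_max = 35/5 = 7
d_a = ½·35·5 = 175/2; d_c = 35·15/2 = 525/2
d = 2·175/2 + 525/2 = 875/2
t_c = 15/2 > 0 ⇒ limit active, v_max = 35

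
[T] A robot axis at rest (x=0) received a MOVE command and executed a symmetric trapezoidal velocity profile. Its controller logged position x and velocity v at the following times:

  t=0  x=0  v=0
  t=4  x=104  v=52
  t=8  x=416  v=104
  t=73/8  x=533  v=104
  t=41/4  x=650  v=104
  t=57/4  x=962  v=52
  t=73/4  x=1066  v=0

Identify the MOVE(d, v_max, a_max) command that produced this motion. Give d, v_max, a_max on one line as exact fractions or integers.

final state: t=73/4, x=1066, v=0 → d = 1066
a_max = (52−0)/(4−0) = 13
max v = 104 over t∈[8,41/4] → v_max = 104
check: 104·(8+9/4) = 1066 ✓

d=1066 v_max=104 a_max=13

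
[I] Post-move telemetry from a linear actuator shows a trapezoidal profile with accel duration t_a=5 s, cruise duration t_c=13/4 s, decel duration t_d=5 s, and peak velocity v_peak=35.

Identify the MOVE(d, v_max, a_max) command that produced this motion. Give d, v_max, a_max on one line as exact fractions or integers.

d=1155/4 v_max=35 a_max=7

a_max = 35/5 = 7
d_a = ½·35·5 = 175/2; d_c = 35·13/4 = 455/4
d = 2·175/2 + 455/4 = 1155/4
t_c = 13/4 > 0 so v_max = 35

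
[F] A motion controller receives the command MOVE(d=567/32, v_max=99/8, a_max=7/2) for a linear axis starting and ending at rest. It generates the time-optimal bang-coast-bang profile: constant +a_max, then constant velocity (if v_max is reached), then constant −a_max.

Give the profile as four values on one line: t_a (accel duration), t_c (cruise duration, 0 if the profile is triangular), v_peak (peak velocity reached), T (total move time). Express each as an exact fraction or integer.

vₘ²/aₘ = (99/8)²/(7/2) = 9801/224
567/32 < 9801/224 → triangular
v_peak = √(567/32·7/2) = √(3969/64) = 63/8
t_a = (63/8)/(7/2) = 9/4; t_c = 0
T = 2·9/4 = 9/2

t_a=9/4 t_c=0 v_peak=63/8 T=9/2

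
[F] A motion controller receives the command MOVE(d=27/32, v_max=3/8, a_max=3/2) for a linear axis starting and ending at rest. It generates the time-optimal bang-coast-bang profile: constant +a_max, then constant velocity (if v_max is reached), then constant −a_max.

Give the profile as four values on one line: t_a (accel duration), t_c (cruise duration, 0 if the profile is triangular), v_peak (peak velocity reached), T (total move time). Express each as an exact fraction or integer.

(v_max)²/a_max = (3/8)²/(3/2) = 3/32
27/32 ≥ 3/32 → trapezoidal
t_a = (3/8)/(3/2) = 1/4; v_peak = 3/8
d_cruise = 27/32 − 3/32 = 3/4; t_c = (3/4)/(3/8) = 2
T = 2·1/4 + 2 = 5/2

t_a=1/4 t_c=2 v_peak=3/8 T=5/2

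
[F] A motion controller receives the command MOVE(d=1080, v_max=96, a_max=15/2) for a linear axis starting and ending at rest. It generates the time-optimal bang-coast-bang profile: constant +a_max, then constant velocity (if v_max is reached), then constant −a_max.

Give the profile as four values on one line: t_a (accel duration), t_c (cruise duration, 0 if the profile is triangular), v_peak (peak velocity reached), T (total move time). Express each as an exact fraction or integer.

t_a=12 t_c=0 v_peak=90 T=24

v_max²/a_max = 96²/(15/2) = 6144/5
1080 < 6144/5 ⇒ no cruise
v_peak = √(1080·15/2) = √8100 = 90
t_a = 90/(15/2) = 12; t_c = 0
T = 2·12 = 24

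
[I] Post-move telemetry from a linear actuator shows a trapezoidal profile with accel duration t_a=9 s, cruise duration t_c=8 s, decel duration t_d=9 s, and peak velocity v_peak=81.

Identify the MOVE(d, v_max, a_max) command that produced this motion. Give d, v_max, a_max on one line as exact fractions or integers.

d=1377 v_max=81 a_max=9

a_max = 81/9 = 9
d_a = ½·81·9 = 729/2; d_c = 81·8 = 648
d = 2·729/2 + 648 = 1377
t_c = 8 > 0 so v_max = 81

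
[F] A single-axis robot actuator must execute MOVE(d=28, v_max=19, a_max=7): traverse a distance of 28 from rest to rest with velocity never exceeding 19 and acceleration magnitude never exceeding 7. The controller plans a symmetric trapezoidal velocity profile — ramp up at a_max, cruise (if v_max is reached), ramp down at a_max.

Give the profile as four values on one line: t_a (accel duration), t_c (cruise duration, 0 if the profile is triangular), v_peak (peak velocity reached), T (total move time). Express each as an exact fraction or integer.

v_max²/a_max = 19²/7 = 361/7
28 < 361/7 → triangular
v_peak = √(28·7) = √196 = 14
t_a = 14/7 = 2; t_c = 0
T = 2·2 = 4

t_a=2 t_c=0 v_peak=14 T=4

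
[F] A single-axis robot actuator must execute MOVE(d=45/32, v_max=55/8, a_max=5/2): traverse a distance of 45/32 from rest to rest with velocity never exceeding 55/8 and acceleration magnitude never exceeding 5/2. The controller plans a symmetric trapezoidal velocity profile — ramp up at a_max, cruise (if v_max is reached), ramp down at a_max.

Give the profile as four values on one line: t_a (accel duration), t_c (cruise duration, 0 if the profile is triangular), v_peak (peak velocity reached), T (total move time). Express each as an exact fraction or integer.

t_a=3/4 t_c=0 v_peak=15/8 T=3/2

vₘ²/aₘ = (55/8)²/(5/2) = 605/32
45/32 < 605/32 → triangular
v_peak = √(45/32·5/2) = √(225/64) = 15/8
t_a = (15/8)/(5/2) = 3/4; t_c = 0
T = 2·3/4 = 3/2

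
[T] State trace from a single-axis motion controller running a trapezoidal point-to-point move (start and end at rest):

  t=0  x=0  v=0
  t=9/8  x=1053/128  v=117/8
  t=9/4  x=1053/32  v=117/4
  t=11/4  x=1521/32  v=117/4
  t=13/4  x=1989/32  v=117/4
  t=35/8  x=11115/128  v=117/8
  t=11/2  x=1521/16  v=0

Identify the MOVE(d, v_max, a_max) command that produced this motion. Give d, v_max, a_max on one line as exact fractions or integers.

final state: t=11/2, x=1521/16, v=0 → d = 1521/16
a_max = (117/8−0)/(9/8−0) = 13
max v = 117/4 over t∈[9/4,13/4] → v_max = 117/4
check: 117/4·(9/4+1) = 1521/16 ✓

d=1521/16 v_max=117/4 a_max=13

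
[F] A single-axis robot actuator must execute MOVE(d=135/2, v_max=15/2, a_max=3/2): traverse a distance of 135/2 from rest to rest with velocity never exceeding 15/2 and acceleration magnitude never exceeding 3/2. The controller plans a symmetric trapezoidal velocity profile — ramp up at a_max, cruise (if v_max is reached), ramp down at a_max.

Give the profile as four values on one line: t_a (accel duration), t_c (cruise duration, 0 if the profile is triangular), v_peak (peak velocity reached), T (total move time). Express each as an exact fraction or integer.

v_max²/a_max = (15/2)²/(3/2) = 75/2
135/2 ≥ 75/2 ⇒ cruise phase
t_a = (15/2)/(3/2) = 5; v_peak = 15/2
d_cruise = 135/2 − 75/2 = 30; t_c = 30/(15/2) = 4
T = 2·5 + 4 = 14

t_a=5 t_c=4 v_peak=15/2 T=14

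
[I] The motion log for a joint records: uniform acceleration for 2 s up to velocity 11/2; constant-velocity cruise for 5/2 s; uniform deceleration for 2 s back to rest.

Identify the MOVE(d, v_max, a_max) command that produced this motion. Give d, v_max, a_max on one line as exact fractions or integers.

a_max = (11/2)/2 = 11/4
d_a = ½·11/2·2 = 11/2; d_c = 11/2·5/2 = 55/4
d = 2·11/2 + 55/4 = 99/4
t_c = 5/2 > 0 ⇒ limit active, v_max = 11/2

d=99/4 v_max=11/2 a_max=11/4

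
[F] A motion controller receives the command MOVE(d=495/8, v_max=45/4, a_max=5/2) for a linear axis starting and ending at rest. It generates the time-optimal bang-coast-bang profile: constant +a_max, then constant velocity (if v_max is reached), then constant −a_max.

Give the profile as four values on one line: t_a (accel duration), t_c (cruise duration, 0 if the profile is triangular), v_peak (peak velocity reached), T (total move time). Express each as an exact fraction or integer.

t_a=9/2 t_c=1 v_peak=45/4 T=10

(v_max)²/a_max = (45/4)²/(5/2) = 405/8
495/8 ≥ 405/8 → trapezoidal
t_a = (45/4)/(5/2) = 9/2; v_peak = 45/4
d_cruise = 495/8 − 405/8 = 45/4; t_c = (45/4)/(45/4) = 1
T = 2·9/2 + 1 = 10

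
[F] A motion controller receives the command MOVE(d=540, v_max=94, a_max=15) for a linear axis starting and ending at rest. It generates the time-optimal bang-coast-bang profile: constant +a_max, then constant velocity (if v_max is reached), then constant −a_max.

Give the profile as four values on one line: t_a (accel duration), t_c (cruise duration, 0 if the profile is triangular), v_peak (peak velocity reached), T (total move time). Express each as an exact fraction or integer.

vₘ²/aₘ = 94²/15 = 8836/15
540 < 8836/15 → triangular
v_peak = √(540·15) = √8100 = 90
t_a = 90/15 = 6; t_c = 0
T = 2·6 = 12

t_a=6 t_c=0 v_peak=90 T=12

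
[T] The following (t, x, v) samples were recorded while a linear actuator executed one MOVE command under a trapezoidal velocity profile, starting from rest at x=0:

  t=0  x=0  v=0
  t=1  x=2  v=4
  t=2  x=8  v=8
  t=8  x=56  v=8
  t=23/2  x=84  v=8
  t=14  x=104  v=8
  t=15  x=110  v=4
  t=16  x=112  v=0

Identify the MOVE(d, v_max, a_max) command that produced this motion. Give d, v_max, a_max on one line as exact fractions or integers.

final state: t=16, x=112, v=0 → d = 112
a_max = (4−0)/(1−0) = 4
max v = 8 over t∈[2,14] → v_max = 8
check: 8·(2+12) = 112 ✓

d=112 v_max=8 a_max=4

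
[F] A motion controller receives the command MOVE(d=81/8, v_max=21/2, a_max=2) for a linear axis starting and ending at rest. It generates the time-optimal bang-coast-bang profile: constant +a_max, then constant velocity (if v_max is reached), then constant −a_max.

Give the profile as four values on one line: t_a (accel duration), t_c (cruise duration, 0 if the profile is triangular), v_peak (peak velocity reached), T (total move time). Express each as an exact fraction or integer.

t_a=9/4 t_c=0 v_peak=9/2 T=9/2

vₘ²/aₘ = (21/2)²/2 = 441/8
81/8 < 441/8 so t_c = 0
v_peak = √(81/8·2) = √(81/4) = 9/2
t_a = (9/2)/2 = 9/4; t_c = 0
T = 2·9/4 = 9/2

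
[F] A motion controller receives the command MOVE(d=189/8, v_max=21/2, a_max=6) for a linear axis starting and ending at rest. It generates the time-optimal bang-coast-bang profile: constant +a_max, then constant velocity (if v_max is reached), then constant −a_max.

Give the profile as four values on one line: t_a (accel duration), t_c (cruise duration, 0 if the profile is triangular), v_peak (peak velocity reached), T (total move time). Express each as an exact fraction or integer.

t_a=7/4 t_c=1/2 v_peak=21/2 T=4

vₘ²/aₘ = (21/2)²/6 = 147/8
189/8 ≥ 147/8 ⇒ cruise phase
t_a = (21/2)/6 = 7/4; v_peak = 21/2
d_cruise = 189/8 − 147/8 = 21/4; t_c = (21/4)/(21/2) = 1/2
T = 2·7/4 + 1/2 = 4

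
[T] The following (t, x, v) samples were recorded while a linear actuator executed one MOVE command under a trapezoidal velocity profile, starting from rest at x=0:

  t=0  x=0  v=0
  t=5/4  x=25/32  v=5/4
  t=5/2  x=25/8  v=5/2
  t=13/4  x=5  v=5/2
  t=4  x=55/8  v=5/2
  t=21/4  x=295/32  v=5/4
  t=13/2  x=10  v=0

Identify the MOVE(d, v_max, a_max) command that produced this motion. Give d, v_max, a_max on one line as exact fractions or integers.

d=10 v_max=5/2 a_max=1

final state: t=13/2, x=10, v=0 → d = 10
a_max = (5/4−0)/(5/4−0) = 1
max v = 5/2 over t∈[5/2,4] → v_max = 5/2
check: 5/2·(5/2+3/2) = 10 ✓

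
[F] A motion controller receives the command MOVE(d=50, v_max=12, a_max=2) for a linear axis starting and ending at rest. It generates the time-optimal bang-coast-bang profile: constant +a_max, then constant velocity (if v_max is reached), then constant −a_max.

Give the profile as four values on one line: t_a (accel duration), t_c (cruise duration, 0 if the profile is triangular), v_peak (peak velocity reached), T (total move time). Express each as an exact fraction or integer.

t_a=5 t_c=0 v_peak=10 T=10

vₘ²/aₘ = 12²/2 = 72
50 < 72 ⇒ no cruise
v_peak = √(50·2) = √100 = 10
t_a = 10/2 = 5; t_c = 0
T = 2·5 = 10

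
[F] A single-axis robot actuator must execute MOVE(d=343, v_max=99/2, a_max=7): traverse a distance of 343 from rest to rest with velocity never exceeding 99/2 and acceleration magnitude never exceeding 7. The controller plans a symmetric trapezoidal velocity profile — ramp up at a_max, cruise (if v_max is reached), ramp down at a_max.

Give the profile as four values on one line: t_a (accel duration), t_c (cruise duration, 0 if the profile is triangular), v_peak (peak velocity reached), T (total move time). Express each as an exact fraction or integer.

(v_max)²/a_max = (99/2)²/7 = 9801/28
343 < 9801/28 ⇒ no cruise
v_peak = √(343·7) = √2401 = 49
t_a = 49/7 = 7; t_c = 0
T = 2·7 = 14

t_a=7 t_c=0 v_peak=49 T=14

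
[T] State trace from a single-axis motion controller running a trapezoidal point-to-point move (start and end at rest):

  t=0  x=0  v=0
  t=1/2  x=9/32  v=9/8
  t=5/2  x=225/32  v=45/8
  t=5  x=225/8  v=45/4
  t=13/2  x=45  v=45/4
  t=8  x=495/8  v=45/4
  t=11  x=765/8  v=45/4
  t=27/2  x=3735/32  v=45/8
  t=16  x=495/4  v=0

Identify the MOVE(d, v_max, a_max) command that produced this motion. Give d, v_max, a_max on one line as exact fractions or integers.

d=495/4 v_max=45/4 a_max=9/4

final state: t=16, x=495/4, v=0 → d = 495/4
a_max = (9/8−0)/(1/2−0) = 9/4
max v = 45/4 over t∈[5,11] → v_max = 45/4
check: 45/4·(5+6) = 495/4 ✓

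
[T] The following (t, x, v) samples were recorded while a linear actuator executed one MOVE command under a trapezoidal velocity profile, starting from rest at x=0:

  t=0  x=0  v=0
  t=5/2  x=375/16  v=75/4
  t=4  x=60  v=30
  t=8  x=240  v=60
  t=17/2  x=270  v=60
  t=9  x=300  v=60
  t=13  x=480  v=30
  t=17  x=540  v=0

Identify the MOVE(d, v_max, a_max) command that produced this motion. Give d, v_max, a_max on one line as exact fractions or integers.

final state: t=17, x=540, v=0 → d = 540
a_max = (75/4−0)/(5/2−0) = 15/2
max v = 60 over t∈[8,9] → v_max = 60
check: 60·(8+1) = 540 ✓

d=540 v_max=60 a_max=15/2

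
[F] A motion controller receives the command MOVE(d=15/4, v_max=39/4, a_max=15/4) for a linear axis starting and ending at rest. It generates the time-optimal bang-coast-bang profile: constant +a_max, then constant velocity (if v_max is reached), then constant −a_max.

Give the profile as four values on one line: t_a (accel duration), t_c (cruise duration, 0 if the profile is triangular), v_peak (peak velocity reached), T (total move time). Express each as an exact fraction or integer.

vₘ²/aₘ = (39/4)²/(15/4) = 507/20
15/4 < 507/20 → triangular
v_peak = √(15/4·15/4) = √(225/16) = 15/4
t_a = (15/4)/(15/4) = 1; t_c = 0
T = 2·1 = 2

t_a=1 t_c=0 v_peak=15/4 T=2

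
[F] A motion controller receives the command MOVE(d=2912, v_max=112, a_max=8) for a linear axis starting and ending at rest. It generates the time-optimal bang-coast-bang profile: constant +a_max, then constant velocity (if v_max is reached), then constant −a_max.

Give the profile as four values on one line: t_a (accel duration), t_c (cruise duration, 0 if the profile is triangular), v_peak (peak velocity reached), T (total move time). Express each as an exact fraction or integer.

vₘ²/aₘ = 112²/8 = 1568
2912 ≥ 1568 → trapezoidal
t_a = 112/8 = 14; v_peak = 112
d_cruise = 2912 − 1568 = 1344; t_c = 1344/112 = 12
T = 2·14 + 12 = 40

t_a=14 t_c=12 v_peak=112 T=40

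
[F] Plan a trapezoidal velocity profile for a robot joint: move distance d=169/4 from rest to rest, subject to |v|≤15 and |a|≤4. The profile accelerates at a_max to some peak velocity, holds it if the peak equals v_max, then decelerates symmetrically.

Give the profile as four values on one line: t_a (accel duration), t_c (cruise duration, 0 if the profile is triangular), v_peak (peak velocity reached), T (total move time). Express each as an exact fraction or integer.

v_max²/a_max = 15²/4 = 225/4
169/4 < 225/4 so t_c = 0
v_peak = √(169/4·4) = √169 = 13
t_a = 13/4; t_c = 0
T = 2·13/4 = 13/2

t_a=13/4 t_c=0 v_peak=13 T=13/2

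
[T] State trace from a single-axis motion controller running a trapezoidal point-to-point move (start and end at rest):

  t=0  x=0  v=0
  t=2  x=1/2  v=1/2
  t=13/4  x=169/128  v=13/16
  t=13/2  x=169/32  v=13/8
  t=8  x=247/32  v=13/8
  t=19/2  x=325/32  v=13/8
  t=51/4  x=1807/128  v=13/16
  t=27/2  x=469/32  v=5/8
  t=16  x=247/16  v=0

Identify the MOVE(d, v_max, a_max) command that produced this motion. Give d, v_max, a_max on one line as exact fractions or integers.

d=247/16 v_max=13/8 a_max=1/4

final state: t=16, x=247/16, v=0 → d = 247/16
a_max = (1/2−0)/(2−0) = 1/4
max v = 13/8 over t∈[13/2,19/2] → v_max = 13/8
check: 13/8·(13/2+3) = 247/16 ✓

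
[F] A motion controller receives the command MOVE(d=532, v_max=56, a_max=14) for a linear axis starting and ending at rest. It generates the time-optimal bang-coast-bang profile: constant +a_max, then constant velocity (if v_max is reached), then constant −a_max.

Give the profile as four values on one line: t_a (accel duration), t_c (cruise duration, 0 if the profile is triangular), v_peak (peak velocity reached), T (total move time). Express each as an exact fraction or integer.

(v_max)²/a_max = 56²/14 = 224
532 ≥ 224 ⇒ cruise phase
t_a = 56/14 = 4; v_peak = 56
d_cruise = 532 − 224 = 308; t_c = 308/56 = 11/2
T = 2·4 + 11/2 = 27/2

t_a=4 t_c=11/2 v_peak=56 T=27/2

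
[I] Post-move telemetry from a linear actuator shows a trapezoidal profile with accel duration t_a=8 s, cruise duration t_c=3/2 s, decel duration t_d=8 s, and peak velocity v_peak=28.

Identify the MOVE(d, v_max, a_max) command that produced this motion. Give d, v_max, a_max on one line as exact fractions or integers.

a_max = 28/8 = 7/2
d_a = ½·28·8 = 112; d_c = 28·3/2 = 42
d = 2·112 + 42 = 266
t_c = 3/2 > 0 so v_max = 28

d=266 v_max=28 a_max=7/2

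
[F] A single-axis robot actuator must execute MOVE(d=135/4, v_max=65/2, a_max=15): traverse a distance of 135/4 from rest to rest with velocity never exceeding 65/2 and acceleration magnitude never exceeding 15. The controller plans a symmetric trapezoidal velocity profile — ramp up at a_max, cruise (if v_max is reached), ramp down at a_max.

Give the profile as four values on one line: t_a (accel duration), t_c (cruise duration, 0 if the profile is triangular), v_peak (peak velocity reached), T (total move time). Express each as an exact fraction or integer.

v_max²/a_max = (65/2)²/15 = 845/12
135/4 < 845/12 ⇒ no cruise
v_peak = √(135/4·15) = √(2025/4) = 45/2
t_a = (45/2)/15 = 3/2; t_c = 0
T = 2·3/2 = 3

t_a=3/2 t_c=0 v_peak=45/2 T=3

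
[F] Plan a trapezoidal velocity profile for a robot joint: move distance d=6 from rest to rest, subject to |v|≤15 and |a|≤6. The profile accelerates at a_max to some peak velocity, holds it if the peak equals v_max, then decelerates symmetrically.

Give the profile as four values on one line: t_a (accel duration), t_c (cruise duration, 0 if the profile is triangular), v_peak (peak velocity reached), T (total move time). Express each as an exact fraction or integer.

vₘ²/aₘ = 15²/6 = 75/2
6 < 75/2 ⇒ no cruise
v_peak = √(6·6) = √36 = 6
t_a = 6/6 = 1; t_c = 0
T = 2·1 = 2

t_a=1 t_c=0 v_peak=6 T=2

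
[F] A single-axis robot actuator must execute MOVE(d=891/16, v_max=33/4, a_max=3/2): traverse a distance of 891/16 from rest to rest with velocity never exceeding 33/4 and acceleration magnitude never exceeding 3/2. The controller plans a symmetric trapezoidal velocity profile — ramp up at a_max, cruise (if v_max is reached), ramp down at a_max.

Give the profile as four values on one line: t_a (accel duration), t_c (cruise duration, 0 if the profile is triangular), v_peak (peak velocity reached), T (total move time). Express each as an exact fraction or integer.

(v_max)²/a_max = (33/4)²/(3/2) = 363/8
891/16 ≥ 363/8 ⇒ cruise phase
t_a = (33/4)/(3/2) = 11/2; v_peak = 33/4
d_cruise = 891/16 − 363/8 = 165/16; t_c = (165/16)/(33/4) = 5/4
T = 2·11/2 + 5/4 = 49/4

t_a=11/2 t_c=5/4 v_peak=33/4 T=49/4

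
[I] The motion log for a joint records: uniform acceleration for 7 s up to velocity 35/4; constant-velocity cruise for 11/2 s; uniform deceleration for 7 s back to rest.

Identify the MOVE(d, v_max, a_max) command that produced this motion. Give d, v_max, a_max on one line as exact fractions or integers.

d=875/8 v_max=35/4 a_max=5/4

a_max = (35/4)/7 = 5/4
d_a = ½·35/4·7 = 245/8; d_c = 35/4·11/2 = 385/8
d = 2·245/8 + 385/8 = 875/8
t_c = 11/2 > 0 ⇒ limit active, v_max = 35/4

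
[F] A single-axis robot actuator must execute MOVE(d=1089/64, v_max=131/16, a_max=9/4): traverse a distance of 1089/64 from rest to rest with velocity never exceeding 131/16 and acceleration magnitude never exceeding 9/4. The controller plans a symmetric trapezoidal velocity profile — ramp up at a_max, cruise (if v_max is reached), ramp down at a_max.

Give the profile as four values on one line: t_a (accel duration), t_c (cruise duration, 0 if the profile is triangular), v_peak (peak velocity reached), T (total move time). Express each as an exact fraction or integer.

t_a=11/4 t_c=0 v_peak=99/16 T=11/2

vₘ²/aₘ = (131/16)²/(9/4) = 17161/576
1089/64 < 17161/576 → triangular
v_peak = √(1089/64·9/4) = √(9801/256) = 99/16
t_a = (99/16)/(9/4) = 11/4; t_c = 0
T = 2·11/4 = 11/2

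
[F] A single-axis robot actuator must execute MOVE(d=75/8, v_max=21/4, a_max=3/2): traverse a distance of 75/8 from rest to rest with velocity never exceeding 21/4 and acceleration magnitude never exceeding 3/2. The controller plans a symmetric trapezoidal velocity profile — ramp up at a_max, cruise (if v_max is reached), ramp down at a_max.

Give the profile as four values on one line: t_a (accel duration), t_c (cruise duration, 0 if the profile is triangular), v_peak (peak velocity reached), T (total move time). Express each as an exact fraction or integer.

t_a=5/2 t_c=0 v_peak=15/4 T=5

vₘ²/aₘ = (21/4)²/(3/2) = 147/8
75/8 < 147/8 ⇒ no cruise
v_peak = √(75/8·3/2) = √(225/16) = 15/4
t_a = (15/4)/(3/2) = 5/2; t_c = 0
T = 2·5/2 = 5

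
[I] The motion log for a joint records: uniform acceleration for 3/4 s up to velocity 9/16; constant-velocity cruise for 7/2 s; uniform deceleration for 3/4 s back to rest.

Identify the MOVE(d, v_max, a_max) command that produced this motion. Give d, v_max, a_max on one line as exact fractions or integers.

d=153/64 v_max=9/16 a_max=3/4

a_max = (9/16)/(3/4) = 3/4
d_a = ½·9/16·3/4 = 27/128; d_c = 9/16·7/2 = 63/32
d = 2·27/128 + 63/32 = 153/64
t_c = 7/2 > 0 ⇒ limit active, v_max = 9/16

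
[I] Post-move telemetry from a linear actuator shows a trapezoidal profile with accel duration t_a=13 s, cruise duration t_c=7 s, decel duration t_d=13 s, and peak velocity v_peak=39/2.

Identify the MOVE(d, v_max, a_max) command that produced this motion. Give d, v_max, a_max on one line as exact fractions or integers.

a_max = (39/2)/13 = 3/2
d_a = ½·39/2·13 = 507/4; d_c = 39/2·7 = 273/2
d = 2·507/4 + 273/2 = 390
t_c = 7 > 0 ⇒ limit active, v_max = 39/2

d=390 v_max=39/2 a_max=3/2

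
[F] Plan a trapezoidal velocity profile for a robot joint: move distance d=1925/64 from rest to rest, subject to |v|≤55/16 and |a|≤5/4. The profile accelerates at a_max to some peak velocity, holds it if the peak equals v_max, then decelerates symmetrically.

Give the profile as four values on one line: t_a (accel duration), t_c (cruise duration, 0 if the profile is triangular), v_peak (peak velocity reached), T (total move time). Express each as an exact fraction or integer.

t_a=11/4 t_c=6 v_peak=55/16 T=23/2

(v_max)²/a_max = (55/16)²/(5/4) = 605/64
1925/64 ≥ 605/64 → trapezoidal
t_a = (55/16)/(5/4) = 11/4; v_peak = 55/16
d_cruise = 1925/64 − 605/64 = 165/8; t_c = (165/8)/(55/16) = 6
T = 2·11/4 + 6 = 23/2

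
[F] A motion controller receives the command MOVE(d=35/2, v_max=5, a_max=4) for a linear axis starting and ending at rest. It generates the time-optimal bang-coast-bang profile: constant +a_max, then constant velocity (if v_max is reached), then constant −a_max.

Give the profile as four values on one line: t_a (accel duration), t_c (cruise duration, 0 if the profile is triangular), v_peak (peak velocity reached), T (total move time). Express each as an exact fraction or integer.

vₘ²/aₘ = 5²/4 = 25/4
35/2 ≥ 25/4 ⇒ cruise phase
t_a = 5/4; v_peak = 5
d_cruise = 35/2 − 25/4 = 45/4; t_c = (45/4)/5 = 9/4
T = 2·5/4 + 9/4 = 19/4

t_a=5/4 t_c=9/4 v_peak=5 T=19/4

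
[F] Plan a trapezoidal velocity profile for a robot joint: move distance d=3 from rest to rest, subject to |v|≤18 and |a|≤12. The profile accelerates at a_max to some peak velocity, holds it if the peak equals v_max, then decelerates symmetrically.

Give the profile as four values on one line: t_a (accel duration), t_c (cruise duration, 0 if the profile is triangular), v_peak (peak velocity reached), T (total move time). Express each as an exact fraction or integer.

t_a=1/2 t_c=0 v_peak=6 T=1

(v_max)²/a_max = 18²/12 = 27
3 < 27 ⇒ no cruise
v_peak = √(3·12) = √36 = 6
t_a = 6/12 = 1/2; t_c = 0
T = 2·1/2 = 1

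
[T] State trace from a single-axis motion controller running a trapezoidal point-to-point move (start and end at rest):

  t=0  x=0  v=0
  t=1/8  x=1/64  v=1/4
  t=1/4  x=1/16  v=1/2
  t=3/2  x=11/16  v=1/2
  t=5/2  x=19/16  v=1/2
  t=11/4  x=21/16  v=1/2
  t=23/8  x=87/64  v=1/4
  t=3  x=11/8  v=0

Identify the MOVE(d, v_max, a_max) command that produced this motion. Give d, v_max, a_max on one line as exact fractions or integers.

final state: t=3, x=11/8, v=0 → d = 11/8
a_max = (1/4−0)/(1/8−0) = 2
max v = 1/2 over t∈[1/4,11/4] → v_max = 1/2
check: 1/2·(1/4+5/2) = 11/8 ✓

d=11/8 v_max=1/2 a_max=2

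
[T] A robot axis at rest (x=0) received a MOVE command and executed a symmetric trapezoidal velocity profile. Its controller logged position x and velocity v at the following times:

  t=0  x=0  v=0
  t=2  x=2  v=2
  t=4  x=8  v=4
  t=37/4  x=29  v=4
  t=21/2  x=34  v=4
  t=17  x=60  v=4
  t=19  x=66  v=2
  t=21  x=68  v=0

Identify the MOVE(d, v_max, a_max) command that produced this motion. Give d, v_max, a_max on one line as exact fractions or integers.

final state: t=21, x=68, v=0 → d = 68
a_max = (2−0)/(2−0) = 1
max v = 4 over t∈[4,17] → v_max = 4
check: 4·(4+13) = 68 ✓

d=68 v_max=4 a_max=1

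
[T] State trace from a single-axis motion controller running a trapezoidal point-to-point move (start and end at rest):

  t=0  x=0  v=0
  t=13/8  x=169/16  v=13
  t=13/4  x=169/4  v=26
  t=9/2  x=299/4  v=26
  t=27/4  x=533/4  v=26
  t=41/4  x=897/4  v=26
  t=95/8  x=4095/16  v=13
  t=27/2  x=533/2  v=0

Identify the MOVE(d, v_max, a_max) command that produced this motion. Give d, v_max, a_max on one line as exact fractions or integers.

final state: t=27/2, x=533/2, v=0 → d = 533/2
a_max = (13−0)/(13/8−0) = 8
max v = 26 over t∈[13/4,41/4] → v_max = 26
check: 26·(13/4+7) = 533/2 ✓

d=533/2 v_max=26 a_max=8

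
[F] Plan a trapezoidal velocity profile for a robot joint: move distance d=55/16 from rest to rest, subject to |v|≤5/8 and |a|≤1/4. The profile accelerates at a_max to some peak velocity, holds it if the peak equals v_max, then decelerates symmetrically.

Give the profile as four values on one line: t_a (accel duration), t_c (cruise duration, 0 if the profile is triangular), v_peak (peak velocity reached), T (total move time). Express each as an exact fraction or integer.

vₘ²/aₘ = (5/8)²/(1/4) = 25/16
55/16 ≥ 25/16 → trapezoidal
t_a = (5/8)/(1/4) = 5/2; v_peak = 5/8
d_cruise = 55/16 − 25/16 = 15/8; t_c = (15/8)/(5/8) = 3
T = 2·5/2 + 3 = 8

t_a=5/2 t_c=3 v_peak=5/8 T=8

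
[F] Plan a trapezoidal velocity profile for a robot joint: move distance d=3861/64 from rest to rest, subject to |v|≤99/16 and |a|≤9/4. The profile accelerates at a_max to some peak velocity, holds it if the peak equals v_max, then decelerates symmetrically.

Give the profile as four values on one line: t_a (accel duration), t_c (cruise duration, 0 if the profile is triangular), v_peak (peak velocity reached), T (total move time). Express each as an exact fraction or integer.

(v_max)²/a_max = (99/16)²/(9/4) = 1089/64
3861/64 ≥ 1089/64 so v_max reached
t_a = (99/16)/(9/4) = 11/4; v_peak = 99/16
d_cruise = 3861/64 − 1089/64 = 693/16; t_c = (693/16)/(99/16) = 7
T = 2·11/4 + 7 = 25/2

t_a=11/4 t_c=7 v_peak=99/16 T=25/2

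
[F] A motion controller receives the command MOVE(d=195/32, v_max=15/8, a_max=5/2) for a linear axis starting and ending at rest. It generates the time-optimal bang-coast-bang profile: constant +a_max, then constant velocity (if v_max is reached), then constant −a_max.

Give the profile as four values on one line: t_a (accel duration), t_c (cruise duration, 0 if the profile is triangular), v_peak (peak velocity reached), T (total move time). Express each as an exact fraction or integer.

(v_max)²/a_max = (15/8)²/(5/2) = 45/32
195/32 ≥ 45/32 so v_max reached
t_a = (15/8)/(5/2) = 3/4; v_peak = 15/8
d_cruise = 195/32 − 45/32 = 75/16; t_c = (75/16)/(15/8) = 5/2
T = 2·3/4 + 5/2 = 4

t_a=3/4 t_c=5/2 v_peak=15/8 T=4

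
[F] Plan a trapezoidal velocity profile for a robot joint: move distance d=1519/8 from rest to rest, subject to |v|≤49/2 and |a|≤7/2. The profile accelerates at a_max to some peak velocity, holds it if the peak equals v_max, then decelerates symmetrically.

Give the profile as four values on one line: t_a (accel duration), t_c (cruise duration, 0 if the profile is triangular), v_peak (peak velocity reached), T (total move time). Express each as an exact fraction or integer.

vₘ²/aₘ = (49/2)²/(7/2) = 343/2
1519/8 ≥ 343/2 so v_max reached
t_a = (49/2)/(7/2) = 7; v_peak = 49/2
d_cruise = 1519/8 − 343/2 = 147/8; t_c = (147/8)/(49/2) = 3/4
T = 2·7 + 3/4 = 59/4

t_a=7 t_c=3/4 v_peak=49/2 T=59/4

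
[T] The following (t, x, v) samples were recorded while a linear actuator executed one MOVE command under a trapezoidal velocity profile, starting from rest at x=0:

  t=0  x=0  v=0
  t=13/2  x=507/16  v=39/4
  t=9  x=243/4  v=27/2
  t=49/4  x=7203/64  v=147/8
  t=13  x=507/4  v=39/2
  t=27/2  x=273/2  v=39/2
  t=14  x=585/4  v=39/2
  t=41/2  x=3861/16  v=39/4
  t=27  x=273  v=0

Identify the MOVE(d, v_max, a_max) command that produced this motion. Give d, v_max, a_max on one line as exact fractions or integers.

d=273 v_max=39/2 a_max=3/2

final state: t=27, x=273, v=0 → d = 273
a_max = (39/4−0)/(13/2−0) = 3/2
max v = 39/2 over t∈[13,14] → v_max = 39/2
check: 39/2·(13+1) = 273 ✓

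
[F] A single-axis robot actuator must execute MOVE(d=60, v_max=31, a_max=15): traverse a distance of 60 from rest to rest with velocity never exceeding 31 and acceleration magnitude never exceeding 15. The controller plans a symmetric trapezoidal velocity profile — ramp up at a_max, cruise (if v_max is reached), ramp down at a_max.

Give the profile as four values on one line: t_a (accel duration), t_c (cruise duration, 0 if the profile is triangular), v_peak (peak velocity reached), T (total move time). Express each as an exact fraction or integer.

vₘ²/aₘ = 31²/15 = 961/15
60 < 961/15 ⇒ no cruise
v_peak = √(60·15) = √900 = 30
t_a = 30/15 = 2; t_c = 0
T = 2·2 = 4

t_a=2 t_c=0 v_peak=30 T=4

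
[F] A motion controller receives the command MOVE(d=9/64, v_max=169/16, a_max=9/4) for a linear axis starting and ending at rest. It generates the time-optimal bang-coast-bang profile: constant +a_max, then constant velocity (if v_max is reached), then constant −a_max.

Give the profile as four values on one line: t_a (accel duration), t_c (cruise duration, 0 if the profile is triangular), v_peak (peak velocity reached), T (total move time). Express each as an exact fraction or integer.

(v_max)²/a_max = (169/16)²/(9/4) = 28561/576
9/64 < 28561/576 so t_c = 0
v_peak = √(9/64·9/4) = √(81/256) = 9/16
t_a = (9/16)/(9/4) = 1/4; t_c = 0
T = 2·1/4 = 1/2

t_a=1/4 t_c=0 v_peak=9/16 T=1/2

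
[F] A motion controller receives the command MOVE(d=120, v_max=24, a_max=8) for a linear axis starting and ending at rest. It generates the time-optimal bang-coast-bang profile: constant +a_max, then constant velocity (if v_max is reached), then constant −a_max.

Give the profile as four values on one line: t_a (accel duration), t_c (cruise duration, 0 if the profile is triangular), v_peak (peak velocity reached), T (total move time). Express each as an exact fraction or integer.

v_max²/a_max = 24²/8 = 72
120 ≥ 72 → trapezoidal
t_a = 24/8 = 3; v_peak = 24
d_cruise = 120 − 72 = 48; t_c = 48/24 = 2
T = 2·3 + 2 = 8

t_a=3 t_c=2 v_peak=24 T=8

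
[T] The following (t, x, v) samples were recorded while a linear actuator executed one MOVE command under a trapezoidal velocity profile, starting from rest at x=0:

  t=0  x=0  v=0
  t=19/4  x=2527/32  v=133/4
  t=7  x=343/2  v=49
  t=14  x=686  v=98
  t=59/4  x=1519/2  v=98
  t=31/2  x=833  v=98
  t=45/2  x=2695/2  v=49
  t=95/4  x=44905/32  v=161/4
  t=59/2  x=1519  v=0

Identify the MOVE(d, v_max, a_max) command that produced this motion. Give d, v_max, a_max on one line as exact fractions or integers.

final state: t=59/2, x=1519, v=0 → d = 1519
a_max = (133/4−0)/(19/4−0) = 7
max v = 98 over t∈[14,31/2] → v_max = 98
check: 98·(14+3/2) = 1519 ✓

d=1519 v_max=98 a_max=7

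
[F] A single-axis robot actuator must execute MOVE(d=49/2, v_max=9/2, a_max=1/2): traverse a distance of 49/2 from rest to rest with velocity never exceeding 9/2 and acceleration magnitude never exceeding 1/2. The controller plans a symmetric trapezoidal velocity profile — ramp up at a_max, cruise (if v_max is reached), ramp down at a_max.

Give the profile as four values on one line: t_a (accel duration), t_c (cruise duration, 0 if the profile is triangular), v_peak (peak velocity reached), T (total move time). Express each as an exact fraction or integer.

t_a=7 t_c=0 v_peak=7/2 T=14

v_max²/a_max = (9/2)²/(1/2) = 81/2
49/2 < 81/2 → triangular
v_peak = √(49/2·1/2) = √(49/4) = 7/2
t_a = (7/2)/(1/2) = 7; t_c = 0
T = 2·7 = 14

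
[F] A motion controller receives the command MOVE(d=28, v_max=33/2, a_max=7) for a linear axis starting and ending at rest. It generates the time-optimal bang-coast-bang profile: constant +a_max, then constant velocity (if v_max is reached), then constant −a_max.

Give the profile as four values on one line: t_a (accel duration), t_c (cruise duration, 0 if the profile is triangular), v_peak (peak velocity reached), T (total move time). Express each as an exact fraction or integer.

t_a=2 t_c=0 v_peak=14 T=4

(v_max)²/a_max = (33/2)²/7 = 1089/28
28 < 1089/28 so t_c = 0
v_peak = √(28·7) = √196 = 14
t_a = 14/7 = 2; t_c = 0
T = 2·2 = 4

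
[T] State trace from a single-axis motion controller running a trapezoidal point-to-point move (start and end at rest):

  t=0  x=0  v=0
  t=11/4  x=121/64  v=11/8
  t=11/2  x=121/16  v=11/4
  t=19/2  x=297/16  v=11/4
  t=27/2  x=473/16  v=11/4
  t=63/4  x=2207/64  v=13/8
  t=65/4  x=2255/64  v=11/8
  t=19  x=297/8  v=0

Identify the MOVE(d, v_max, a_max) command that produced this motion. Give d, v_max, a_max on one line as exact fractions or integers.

d=297/8 v_max=11/4 a_max=1/2

final state: t=19, x=297/8, v=0 → d = 297/8
a_max = (11/8−0)/(11/4−0) = 1/2
max v = 11/4 over t∈[11/2,27/2] → v_max = 11/4
check: 11/4·(11/2+8) = 297/8 ✓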